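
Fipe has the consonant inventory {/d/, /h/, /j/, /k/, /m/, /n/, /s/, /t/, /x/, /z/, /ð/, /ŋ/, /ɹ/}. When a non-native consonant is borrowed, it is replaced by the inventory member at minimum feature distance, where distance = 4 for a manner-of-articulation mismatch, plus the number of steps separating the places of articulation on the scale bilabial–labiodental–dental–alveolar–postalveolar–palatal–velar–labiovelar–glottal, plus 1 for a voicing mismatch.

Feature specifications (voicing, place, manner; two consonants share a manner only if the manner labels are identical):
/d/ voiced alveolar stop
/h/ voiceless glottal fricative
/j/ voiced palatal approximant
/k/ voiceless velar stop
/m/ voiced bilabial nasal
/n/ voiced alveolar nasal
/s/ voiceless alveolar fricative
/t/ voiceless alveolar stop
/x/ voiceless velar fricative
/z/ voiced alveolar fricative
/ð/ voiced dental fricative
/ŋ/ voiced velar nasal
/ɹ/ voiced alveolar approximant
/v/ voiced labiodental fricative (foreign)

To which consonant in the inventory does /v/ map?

ð

/ð/ is closest: same manner (fricative), place distance 1 (labiodental→dental), same voicing; total 1. Next closest is /z/ at distance 2.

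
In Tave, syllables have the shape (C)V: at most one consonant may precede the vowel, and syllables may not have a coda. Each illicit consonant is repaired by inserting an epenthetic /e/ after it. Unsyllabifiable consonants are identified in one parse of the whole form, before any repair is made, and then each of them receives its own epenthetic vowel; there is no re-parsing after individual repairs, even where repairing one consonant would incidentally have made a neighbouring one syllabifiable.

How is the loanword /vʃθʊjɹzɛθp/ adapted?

The consonants /v/, /ʃ/, /j/, /ɹ/, /θ/, /p/ cannot be parsed into a legal (C)V syllable (no codas are permitted; onsets are limited to one consonant).
Inserting the epenthetic vowel yields /v/ → /ve/, /ʃ/ → /ʃe/, /j/ → /je/, /ɹ/ → /ɹe/, /θ/ → /θe/, /p/ → /pe/.

veʃeθʊjeɹezɛθepe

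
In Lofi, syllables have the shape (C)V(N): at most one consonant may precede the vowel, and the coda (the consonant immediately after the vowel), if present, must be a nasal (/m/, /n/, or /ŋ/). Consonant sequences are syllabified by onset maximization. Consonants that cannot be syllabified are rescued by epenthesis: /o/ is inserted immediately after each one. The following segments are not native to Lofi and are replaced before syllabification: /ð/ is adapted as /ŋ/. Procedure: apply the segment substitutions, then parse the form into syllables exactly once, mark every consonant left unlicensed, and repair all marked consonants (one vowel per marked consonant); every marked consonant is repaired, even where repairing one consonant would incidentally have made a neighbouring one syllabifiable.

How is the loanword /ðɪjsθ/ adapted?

ŋɪjosoθo

Substitution: /ð/ → /ŋ/, giving /ŋɪjsθ/.
The consonants /j/, /s/, /θ/ cannot be parsed into a legal (C)V(N) syllable (only a nasal (/m/, /n/, or /ŋ/) is licensed in coda position; onsets are limited to one consonant).
Each unlicensed consonant becomes the onset of a new syllable: /j/ → /jo/, /s/ → /so/, /θ/ → /θo/.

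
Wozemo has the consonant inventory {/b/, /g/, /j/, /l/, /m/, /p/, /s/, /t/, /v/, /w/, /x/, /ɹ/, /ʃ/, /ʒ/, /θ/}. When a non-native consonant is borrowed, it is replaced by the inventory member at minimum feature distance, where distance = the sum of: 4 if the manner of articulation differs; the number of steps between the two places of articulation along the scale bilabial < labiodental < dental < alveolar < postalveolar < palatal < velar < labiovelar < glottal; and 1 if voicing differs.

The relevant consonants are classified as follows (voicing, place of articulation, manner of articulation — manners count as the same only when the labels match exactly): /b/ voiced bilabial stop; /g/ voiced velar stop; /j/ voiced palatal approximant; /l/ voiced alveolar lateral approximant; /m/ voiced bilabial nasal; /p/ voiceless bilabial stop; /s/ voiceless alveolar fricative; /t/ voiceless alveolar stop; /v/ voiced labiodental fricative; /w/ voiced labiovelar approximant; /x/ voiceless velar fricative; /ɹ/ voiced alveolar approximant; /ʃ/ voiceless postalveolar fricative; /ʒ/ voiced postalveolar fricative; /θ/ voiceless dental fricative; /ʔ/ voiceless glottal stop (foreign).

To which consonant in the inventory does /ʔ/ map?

/g/ is closest: same manner (stop), place distance 2 (glottal→velar), voicing differs (+1); total 3. Next closest is /t/ at distance 5.

g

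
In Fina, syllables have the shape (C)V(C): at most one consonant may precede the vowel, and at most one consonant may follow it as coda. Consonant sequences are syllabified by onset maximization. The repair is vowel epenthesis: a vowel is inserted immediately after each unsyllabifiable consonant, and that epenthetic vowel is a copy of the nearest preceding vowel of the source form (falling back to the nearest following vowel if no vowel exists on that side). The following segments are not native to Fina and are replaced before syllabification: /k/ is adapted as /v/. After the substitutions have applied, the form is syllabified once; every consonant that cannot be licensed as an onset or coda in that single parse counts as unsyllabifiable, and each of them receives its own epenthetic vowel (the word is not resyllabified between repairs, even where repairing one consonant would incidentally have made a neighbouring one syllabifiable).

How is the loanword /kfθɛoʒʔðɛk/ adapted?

Substitution: /k/ → /v/, giving /vfθɛoʒʔðɛv/.
The consonants /v/, /f/, /ʔ/ cannot be parsed into a legal (C)V(C) syllable (at most one coda consonant is licensed; onsets are limited to one consonant).
Each unlicensed consonant becomes the onset of a new syllable: /v/ → /vɛ/, /f/ → /fɛ/, /ʔ/ → /ʔo/.

vɛfɛθɛoʒʔoðɛv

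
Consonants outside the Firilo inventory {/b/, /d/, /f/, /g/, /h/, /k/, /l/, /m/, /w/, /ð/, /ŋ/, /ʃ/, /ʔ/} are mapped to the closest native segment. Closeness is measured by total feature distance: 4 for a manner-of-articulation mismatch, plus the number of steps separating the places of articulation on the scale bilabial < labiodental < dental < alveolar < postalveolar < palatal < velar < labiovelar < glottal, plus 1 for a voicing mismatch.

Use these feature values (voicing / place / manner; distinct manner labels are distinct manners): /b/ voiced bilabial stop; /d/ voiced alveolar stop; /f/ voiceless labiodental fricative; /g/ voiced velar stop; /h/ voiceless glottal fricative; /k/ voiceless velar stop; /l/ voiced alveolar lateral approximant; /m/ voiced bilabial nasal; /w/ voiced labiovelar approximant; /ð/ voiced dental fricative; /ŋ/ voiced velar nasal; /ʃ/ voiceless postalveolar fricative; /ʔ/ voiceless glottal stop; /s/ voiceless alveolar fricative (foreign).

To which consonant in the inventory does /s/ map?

ʃ

/ʃ/ is closest: same manner (fricative), place distance 1 (alveolar→postalveolar), same voicing; total 1. Next closest is /f/ at distance 2.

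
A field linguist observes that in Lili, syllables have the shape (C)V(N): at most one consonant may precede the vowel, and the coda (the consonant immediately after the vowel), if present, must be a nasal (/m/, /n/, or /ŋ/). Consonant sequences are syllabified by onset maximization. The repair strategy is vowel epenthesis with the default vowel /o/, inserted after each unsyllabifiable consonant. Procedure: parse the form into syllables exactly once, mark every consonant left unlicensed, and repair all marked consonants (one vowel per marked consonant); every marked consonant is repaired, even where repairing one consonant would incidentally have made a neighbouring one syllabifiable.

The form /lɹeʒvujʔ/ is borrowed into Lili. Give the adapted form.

Under (C)V(N), the unsyllabifiable consonants are /l/, /ʒ/, /j/, /ʔ/ (only a nasal (/m/, /n/, or /ŋ/) is licensed in coda position; onsets are limited to one consonant).
Epenthesis after each stranded consonant: /l/ → /lo/, /ʒ/ → /ʒo/, /j/ → /jo/, /ʔ/ → /ʔo/.

loɹeʒovujoʔo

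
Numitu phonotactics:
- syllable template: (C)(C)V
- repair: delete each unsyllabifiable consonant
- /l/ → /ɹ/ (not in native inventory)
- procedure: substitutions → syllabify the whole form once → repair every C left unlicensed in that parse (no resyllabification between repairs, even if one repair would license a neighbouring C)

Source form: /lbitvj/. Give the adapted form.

ɹbi

Substitution: /l/ → /ɹ/, giving /ɹbitvj/.
The consonants /t/, /v/, /j/ cannot be parsed into a legal (C)(C)V syllable (no codas are permitted; onsets may contain at most 2 consonants).
Deletion applies to /t/, /v/, /j/.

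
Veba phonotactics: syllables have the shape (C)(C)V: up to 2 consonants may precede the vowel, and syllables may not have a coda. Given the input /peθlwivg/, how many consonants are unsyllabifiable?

3

Syllabifying with onset maximization leaves /θ/, /v/, /g/ stranded (no codas are permitted; onsets may contain at most 2 consonants).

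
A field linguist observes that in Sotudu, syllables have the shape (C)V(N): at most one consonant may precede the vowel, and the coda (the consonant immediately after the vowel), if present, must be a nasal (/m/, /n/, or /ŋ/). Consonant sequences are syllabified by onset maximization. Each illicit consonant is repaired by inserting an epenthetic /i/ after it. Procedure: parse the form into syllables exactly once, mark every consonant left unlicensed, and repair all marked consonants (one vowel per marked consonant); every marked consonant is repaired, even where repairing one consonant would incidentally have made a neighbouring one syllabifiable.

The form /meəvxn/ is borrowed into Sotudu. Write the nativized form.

meəvixini

Syllabifying with onset maximization leaves /v/, /x/, /n/ stranded (only a nasal (/m/, /n/, or /ŋ/) is licensed in coda position; onsets are limited to one consonant).
Epenthesis after each stranded consonant: /v/ → /vi/, /x/ → /xi/, /n/ → /ni/.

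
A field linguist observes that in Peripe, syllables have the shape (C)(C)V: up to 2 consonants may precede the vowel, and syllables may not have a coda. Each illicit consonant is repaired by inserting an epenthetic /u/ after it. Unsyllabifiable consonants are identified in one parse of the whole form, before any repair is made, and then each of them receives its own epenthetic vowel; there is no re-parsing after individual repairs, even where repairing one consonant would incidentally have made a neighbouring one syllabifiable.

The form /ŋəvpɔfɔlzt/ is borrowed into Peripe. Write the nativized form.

ŋəvpɔfɔluzutu

Syllabifying with onset maximization leaves /l/, /z/, /t/ stranded (no codas are permitted; onsets may contain at most 2 consonants).
Epenthesis after each stranded consonant: /l/ → /lu/, /z/ → /zu/, /t/ → /tu/.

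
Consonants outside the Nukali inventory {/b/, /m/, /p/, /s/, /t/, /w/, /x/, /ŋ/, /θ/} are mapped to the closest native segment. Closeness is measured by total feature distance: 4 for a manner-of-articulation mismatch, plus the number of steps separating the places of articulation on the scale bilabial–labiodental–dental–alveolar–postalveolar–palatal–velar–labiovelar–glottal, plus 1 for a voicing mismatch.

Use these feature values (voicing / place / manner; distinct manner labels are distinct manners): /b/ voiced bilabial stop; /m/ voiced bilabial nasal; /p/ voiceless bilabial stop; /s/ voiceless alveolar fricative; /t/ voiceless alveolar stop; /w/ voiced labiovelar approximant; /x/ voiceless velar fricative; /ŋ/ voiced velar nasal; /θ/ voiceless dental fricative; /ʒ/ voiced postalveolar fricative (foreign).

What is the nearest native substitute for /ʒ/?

/s/ is closest: same manner (fricative), place distance 1 (postalveolar→alveolar), voicing differs (+1); total 2. Next closest is /x/ at distance 3.

s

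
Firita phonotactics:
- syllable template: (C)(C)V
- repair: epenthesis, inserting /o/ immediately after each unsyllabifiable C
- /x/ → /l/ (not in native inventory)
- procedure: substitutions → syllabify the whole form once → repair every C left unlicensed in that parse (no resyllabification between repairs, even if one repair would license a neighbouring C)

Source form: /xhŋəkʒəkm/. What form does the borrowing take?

lohŋəkʒəkomo

Substitution: /x/ → /l/, giving /lhŋəkʒəkm/.
Syllabifying with onset maximization leaves /l/, /k/, /m/ stranded (no codas are permitted; onsets may contain at most 2 consonants).
Each unlicensed consonant becomes the onset of a new syllable: /l/ → /lo/, /k/ → /ko/, /m/ → /mo/.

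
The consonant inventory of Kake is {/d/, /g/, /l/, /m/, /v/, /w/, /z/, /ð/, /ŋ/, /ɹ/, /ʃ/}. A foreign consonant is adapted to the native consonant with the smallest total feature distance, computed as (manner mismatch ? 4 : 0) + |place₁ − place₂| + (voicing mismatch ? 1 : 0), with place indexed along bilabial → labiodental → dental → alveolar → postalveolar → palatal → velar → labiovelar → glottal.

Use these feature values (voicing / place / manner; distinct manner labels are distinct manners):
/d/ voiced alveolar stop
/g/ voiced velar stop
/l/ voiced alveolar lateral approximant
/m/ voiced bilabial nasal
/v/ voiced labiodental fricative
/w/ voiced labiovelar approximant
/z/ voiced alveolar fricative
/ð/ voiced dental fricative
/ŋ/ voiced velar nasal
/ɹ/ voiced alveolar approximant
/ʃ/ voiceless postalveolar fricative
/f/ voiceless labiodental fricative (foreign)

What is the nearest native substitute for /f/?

v

/v/ is closest: same manner (fricative), place distance 0 (labiodental→labiodental), voicing differs (+1); total 1. Next closest is /ð/ at distance 2.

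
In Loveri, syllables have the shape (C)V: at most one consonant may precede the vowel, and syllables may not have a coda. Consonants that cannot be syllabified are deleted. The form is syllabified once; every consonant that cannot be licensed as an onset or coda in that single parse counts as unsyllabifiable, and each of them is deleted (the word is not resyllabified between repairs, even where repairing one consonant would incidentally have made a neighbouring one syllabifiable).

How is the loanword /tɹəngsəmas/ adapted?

ɹəsəma

Under (C)V, the unsyllabifiable consonants are /t/, /n/, /g/, /s/ (no codas are permitted; onsets are limited to one consonant).
Deleting the stranded consonants removes /t/, /n/, /g/, /s/.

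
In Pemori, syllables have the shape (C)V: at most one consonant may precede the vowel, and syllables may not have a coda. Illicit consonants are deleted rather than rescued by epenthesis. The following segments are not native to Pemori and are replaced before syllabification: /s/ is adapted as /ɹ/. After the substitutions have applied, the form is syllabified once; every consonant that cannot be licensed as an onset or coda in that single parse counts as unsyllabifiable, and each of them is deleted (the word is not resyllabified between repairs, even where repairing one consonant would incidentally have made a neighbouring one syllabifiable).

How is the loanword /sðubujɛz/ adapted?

ðubujɛ

Substitution: /s/ → /ɹ/, giving /ɹðubujɛz/.
Under (C)V, the unsyllabifiable consonants are /ɹ/, /z/ (no codas are permitted; onsets are limited to one consonant).
Deleting the stranded consonants removes /ɹ/, /z/.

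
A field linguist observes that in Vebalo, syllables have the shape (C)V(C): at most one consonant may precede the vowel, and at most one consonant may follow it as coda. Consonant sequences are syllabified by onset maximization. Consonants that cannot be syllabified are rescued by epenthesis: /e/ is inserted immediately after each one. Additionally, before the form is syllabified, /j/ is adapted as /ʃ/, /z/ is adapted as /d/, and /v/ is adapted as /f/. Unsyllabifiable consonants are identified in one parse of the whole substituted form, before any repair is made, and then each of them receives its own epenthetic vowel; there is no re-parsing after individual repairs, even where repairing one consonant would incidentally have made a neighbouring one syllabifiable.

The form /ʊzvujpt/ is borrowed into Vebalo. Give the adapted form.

Substitution: /z/ → /d/, /v/ → /f/, /j/ → /ʃ/, giving /ʊdfuʃpt/.
Under (C)V(C), the unsyllabifiable consonants are /p/, /t/ (at most one coda consonant is licensed; onsets are limited to one consonant).
Epenthesis after each stranded consonant: /p/ → /pe/, /t/ → /te/.

ʊdfuʃpete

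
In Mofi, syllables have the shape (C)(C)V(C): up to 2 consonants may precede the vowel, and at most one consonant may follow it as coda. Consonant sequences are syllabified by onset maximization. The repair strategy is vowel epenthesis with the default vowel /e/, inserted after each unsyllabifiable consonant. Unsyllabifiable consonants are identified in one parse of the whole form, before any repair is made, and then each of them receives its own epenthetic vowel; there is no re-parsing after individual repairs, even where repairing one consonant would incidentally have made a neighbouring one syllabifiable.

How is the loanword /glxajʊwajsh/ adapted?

gelxajʊwajsehe

Under (C)(C)V(C), the unsyllabifiable consonants are /g/, /s/, /h/ (at most one coda consonant is licensed; onsets may contain at most 2 consonants).
Inserting the epenthetic vowel yields /g/ → /ge/, /s/ → /se/, /h/ → /he/.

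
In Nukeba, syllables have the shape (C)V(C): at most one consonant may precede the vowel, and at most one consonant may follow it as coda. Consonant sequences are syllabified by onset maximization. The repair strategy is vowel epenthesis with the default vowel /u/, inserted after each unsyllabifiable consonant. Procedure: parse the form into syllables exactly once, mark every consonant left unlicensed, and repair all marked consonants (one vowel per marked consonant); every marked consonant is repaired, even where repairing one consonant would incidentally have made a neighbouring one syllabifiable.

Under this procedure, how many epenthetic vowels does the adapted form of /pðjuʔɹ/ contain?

The unsyllabifiable consonants are /p/, /ð/, /ɹ/; each receives one epenthetic vowel.

3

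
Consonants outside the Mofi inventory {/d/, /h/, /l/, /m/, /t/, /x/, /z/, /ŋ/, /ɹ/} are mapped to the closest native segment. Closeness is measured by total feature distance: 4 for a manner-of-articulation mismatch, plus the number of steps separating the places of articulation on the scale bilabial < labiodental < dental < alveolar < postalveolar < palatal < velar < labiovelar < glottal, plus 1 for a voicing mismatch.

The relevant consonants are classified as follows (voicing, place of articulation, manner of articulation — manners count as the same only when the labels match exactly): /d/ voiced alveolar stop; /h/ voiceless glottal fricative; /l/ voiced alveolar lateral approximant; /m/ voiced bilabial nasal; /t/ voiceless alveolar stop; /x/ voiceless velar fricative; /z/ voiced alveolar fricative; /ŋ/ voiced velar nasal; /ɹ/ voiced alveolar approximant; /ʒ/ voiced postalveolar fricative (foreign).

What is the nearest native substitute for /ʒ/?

z

/z/ is closest: same manner (fricative), place distance 1 (postalveolar→alveolar), same voicing; total 1. Next closest is /x/ at distance 3.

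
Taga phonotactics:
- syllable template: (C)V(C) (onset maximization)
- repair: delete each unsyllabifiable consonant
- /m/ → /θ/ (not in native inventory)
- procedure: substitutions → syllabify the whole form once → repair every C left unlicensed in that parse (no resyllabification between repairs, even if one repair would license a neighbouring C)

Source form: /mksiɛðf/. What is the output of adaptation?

siɛð

Substitution: /m/ → /θ/, giving /θksiɛðf/.
Syllabifying with onset maximization leaves /θ/, /k/, /f/ stranded (at most one coda consonant is licensed; onsets are limited to one consonant).
Each unlicensed consonant is deleted: /θ/, /k/, /f/.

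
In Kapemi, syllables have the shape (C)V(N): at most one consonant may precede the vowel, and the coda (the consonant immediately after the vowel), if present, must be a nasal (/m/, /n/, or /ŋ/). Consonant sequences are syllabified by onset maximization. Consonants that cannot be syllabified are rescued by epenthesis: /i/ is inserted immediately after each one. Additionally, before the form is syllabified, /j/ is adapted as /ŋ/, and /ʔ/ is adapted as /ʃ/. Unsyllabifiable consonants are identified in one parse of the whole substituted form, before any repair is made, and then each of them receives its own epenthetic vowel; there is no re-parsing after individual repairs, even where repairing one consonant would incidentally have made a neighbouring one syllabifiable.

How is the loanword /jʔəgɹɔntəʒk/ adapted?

ŋiʃəgiɹɔntəʒiki

Substitution: /j/ → /ŋ/, /ʔ/ → /ʃ/, giving /ŋʃəgɹɔntəʒk/.
Under (C)V(N), the unsyllabifiable consonants are /ŋ/, /g/, /ʒ/, /k/ (only a nasal (/m/, /n/, or /ŋ/) is licensed in coda position; onsets are limited to one consonant).
Each unlicensed consonant becomes the onset of a new syllable: /ŋ/ → /ŋi/, /g/ → /gi/, /ʒ/ → /ʒi/, /k/ → /ki/.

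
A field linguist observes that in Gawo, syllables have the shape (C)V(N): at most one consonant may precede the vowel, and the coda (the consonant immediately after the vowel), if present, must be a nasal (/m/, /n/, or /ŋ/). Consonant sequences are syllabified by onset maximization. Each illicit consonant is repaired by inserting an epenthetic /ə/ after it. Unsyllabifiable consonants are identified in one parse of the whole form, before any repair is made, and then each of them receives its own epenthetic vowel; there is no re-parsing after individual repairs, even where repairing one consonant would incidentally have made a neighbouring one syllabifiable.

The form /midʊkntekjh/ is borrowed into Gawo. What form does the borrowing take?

Syllabifying with onset maximization leaves /k/, /n/, /k/, /j/, /h/ stranded (only a nasal (/m/, /n/, or /ŋ/) is licensed in coda position; onsets are limited to one consonant).
Epenthesis after each stranded consonant: /k/ → /kə/, /n/ → /nə/, /k/ → /kə/, /j/ → /jə/, /h/ → /hə/.

midʊkənətekəjəhə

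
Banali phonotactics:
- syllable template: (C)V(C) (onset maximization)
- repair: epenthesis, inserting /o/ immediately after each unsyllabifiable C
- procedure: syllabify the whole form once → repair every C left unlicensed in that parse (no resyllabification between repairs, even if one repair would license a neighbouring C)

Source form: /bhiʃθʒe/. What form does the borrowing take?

The consonants /b/, /θ/ cannot be parsed into a legal (C)V(C) syllable (at most one coda consonant is licensed; onsets are limited to one consonant).
Epenthesis after each stranded consonant: /b/ → /bo/, /θ/ → /θo/.

bohiʃθoʒe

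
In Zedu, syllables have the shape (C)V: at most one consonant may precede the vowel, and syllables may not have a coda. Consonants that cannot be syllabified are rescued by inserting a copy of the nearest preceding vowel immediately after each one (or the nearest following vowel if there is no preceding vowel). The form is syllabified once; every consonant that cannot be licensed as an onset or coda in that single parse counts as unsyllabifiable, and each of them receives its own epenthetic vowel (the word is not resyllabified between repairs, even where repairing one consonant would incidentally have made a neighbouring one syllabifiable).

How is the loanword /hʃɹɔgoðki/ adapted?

Under (C)V, the unsyllabifiable consonants are /h/, /ʃ/, /ð/ (no codas are permitted; onsets are limited to one consonant).
Inserting the epenthetic vowel yields /h/ → /hɔ/, /ʃ/ → /ʃɔ/, /ð/ → /ðo/.

hɔʃɔɹɔgoðoki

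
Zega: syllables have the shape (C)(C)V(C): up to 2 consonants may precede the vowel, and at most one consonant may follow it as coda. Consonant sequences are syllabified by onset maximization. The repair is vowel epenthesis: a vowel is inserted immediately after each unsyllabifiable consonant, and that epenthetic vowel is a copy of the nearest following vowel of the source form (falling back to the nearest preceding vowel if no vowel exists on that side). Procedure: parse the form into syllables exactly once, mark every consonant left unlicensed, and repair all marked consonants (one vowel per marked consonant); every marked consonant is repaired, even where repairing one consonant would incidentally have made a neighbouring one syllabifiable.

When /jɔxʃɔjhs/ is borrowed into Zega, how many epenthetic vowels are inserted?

The unsyllabifiable consonants are /h/, /s/; each receives one epenthetic vowel.

2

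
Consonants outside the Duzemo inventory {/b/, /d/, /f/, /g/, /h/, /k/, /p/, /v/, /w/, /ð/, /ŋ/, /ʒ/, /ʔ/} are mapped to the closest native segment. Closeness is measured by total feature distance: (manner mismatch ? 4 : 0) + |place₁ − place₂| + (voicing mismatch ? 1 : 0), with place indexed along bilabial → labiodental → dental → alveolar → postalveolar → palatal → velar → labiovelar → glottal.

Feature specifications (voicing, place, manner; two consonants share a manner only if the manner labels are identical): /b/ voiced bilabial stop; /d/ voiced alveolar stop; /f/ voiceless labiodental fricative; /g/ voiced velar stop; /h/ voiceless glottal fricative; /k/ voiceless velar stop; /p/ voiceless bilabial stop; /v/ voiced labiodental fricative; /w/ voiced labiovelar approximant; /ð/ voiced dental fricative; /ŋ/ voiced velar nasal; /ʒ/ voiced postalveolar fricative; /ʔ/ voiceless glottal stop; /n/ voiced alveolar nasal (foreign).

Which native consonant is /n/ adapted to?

ŋ

/ŋ/ is closest: same manner (nasal), place distance 3 (alveolar→velar), same voicing; total 3. Next closest is /d/ at distance 4.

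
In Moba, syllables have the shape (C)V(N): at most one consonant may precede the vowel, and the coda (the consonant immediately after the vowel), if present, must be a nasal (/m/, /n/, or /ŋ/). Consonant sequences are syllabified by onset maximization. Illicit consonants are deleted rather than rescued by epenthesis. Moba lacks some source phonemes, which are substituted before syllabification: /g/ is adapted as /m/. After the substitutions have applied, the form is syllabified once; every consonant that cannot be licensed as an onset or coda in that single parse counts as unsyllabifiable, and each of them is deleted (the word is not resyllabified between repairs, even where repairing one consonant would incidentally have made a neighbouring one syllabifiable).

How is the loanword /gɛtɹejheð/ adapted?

mɛɹehe

Substitution: /g/ → /m/, giving /mɛtɹejheð/.
Syllabifying with onset maximization leaves /t/, /j/, /ð/ stranded (only a nasal (/m/, /n/, or /ŋ/) is licensed in coda position; onsets are limited to one consonant).
Deletion applies to /t/, /j/, /ð/.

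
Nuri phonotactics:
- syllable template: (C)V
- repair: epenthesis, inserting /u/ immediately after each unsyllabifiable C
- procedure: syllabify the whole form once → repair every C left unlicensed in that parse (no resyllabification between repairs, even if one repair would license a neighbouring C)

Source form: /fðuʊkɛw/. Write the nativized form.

fuðuʊkɛwu

The consonants /f/, /w/ cannot be parsed into a legal (C)V syllable (no codas are permitted; onsets are limited to one consonant).
Inserting the epenthetic vowel yields /f/ → /fu/, /w/ → /wu/.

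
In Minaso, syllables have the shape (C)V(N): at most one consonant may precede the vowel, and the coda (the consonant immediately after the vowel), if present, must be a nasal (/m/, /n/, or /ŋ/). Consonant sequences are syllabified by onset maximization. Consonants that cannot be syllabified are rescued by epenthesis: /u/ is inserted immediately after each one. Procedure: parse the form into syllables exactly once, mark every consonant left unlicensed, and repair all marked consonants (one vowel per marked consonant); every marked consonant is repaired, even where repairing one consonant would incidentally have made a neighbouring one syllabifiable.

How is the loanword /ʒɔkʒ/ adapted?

ʒɔkuʒu

Syllabifying with onset maximization leaves /k/, /ʒ/ stranded (only a nasal (/m/, /n/, or /ŋ/) is licensed in coda position; onsets are limited to one consonant).
Inserting the epenthetic vowel yields /k/ → /ku/, /ʒ/ → /ʒu/.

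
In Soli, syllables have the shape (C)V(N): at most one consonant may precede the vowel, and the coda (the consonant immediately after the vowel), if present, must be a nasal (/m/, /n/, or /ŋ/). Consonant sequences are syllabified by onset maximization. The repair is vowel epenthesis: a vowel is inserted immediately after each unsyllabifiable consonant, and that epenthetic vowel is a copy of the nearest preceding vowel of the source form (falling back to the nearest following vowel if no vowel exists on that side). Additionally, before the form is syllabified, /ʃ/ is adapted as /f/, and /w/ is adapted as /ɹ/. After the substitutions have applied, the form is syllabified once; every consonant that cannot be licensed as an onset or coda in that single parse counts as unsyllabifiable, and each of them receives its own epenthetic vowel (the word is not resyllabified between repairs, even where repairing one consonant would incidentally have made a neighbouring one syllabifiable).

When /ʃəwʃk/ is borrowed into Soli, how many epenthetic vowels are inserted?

After substitution the input is /fəɹfk/.
The unsyllabifiable consonants are /ɹ/, /f/, /k/; each receives one epenthetic vowel.

3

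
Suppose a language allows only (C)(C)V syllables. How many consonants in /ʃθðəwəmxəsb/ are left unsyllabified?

Under (C)(C)V, the unsyllabifiable consonants are /ʃ/, /s/, /b/ (no codas are permitted; onsets may contain at most 2 consonants).

3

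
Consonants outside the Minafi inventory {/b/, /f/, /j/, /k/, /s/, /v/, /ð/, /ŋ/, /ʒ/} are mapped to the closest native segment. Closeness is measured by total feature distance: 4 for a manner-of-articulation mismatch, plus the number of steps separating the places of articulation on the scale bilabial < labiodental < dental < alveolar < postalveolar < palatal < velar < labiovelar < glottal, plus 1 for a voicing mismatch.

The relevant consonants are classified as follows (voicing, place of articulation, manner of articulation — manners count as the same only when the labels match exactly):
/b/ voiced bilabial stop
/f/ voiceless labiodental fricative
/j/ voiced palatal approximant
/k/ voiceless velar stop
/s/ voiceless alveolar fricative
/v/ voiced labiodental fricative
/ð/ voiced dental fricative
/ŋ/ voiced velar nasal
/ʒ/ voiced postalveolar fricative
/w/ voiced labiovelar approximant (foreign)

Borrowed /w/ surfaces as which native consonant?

/j/ is closest: same manner (approximant), place distance 2 (labiovelar→palatal), same voicing; total 2. Next closest is /ŋ/ at distance 5.

j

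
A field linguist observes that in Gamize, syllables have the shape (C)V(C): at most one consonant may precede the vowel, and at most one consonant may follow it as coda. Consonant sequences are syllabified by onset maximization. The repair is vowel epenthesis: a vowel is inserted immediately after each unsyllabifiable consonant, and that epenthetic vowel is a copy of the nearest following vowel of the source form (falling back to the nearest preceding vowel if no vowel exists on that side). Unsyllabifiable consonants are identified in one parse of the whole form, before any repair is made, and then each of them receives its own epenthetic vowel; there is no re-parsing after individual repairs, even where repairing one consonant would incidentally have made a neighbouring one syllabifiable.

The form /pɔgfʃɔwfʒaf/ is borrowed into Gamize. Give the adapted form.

The consonants /f/, /f/ cannot be parsed into a legal (C)V(C) syllable (at most one coda consonant is licensed; onsets are limited to one consonant).
Each unlicensed consonant becomes the onset of a new syllable: /f/ → /fɔ/, /f/ → /fa/.

pɔgfɔʃɔwfaʒaf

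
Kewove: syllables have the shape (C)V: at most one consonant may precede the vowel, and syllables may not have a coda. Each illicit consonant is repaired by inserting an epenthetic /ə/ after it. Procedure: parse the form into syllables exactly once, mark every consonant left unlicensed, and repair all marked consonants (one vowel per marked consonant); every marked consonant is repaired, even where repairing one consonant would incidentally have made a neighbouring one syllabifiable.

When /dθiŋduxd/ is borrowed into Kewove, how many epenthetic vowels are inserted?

The unsyllabifiable consonants are /d/, /ŋ/, /x/, /d/; each receives one epenthetic vowel.

4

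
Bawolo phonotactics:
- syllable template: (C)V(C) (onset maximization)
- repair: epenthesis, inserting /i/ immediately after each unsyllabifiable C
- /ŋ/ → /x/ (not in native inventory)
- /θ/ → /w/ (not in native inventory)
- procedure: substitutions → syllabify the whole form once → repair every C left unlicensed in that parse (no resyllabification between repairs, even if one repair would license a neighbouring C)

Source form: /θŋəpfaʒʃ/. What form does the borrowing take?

Substitution: /θ/ → /w/, /ŋ/ → /x/, giving /wxəpfaʒʃ/.
Syllabifying with onset maximization leaves /w/, /ʃ/ stranded (at most one coda consonant is licensed; onsets are limited to one consonant).
Epenthesis after each stranded consonant: /w/ → /wi/, /ʃ/ → /ʃi/.

wixəpfaʒʃi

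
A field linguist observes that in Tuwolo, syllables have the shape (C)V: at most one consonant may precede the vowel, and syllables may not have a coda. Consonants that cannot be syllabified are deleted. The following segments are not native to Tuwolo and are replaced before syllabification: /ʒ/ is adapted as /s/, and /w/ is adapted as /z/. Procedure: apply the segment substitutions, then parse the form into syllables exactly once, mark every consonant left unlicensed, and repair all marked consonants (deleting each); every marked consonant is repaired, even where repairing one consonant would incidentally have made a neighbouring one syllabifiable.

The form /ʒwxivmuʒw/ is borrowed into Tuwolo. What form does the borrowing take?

Substitution: /ʒ/ → /s/, /w/ → /z/, giving /szxivmusz/.
Under (C)V, the unsyllabifiable consonants are /s/, /z/, /v/, /s/, /z/ (no codas are permitted; onsets are limited to one consonant).
Deletion applies to /s/, /z/, /v/, /s/, /z/.

ximu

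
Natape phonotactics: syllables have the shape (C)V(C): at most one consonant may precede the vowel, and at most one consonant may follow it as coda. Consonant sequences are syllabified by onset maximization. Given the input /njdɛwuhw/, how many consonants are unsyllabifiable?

Under (C)V(C), the unsyllabifiable consonants are /n/, /j/, /w/ (at most one coda consonant is licensed; onsets are limited to one consonant).

3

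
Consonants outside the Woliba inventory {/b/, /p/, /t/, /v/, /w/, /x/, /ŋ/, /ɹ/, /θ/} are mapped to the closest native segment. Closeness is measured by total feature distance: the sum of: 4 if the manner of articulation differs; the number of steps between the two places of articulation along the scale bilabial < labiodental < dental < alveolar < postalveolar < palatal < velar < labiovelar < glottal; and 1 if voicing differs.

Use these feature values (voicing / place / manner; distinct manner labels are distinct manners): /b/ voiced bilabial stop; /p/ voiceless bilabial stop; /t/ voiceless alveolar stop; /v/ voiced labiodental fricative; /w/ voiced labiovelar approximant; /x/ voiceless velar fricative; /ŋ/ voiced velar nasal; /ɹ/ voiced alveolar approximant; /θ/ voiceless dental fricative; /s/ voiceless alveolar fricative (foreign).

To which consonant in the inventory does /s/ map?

/θ/ is closest: same manner (fricative), place distance 1 (alveolar→dental), same voicing; total 1. Next closest is /v/ at distance 3.

θ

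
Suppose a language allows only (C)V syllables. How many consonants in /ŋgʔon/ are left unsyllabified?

Under (C)V, the unsyllabifiable consonants are /ŋ/, /g/, /n/ (no codas are permitted; onsets are limited to one consonant).

3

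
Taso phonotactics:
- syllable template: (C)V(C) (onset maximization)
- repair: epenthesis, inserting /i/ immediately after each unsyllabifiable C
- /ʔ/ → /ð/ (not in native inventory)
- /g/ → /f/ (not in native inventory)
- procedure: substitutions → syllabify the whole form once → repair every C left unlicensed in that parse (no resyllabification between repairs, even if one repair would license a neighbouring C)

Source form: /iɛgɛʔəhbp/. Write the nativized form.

iɛfɛðəhbipi

Substitution: /g/ → /f/, /ʔ/ → /ð/, giving /iɛfɛðəhbp/.
Under (C)V(C), the unsyllabifiable consonants are /b/, /p/ (at most one coda consonant is licensed; onsets are limited to one consonant).
Each unlicensed consonant becomes the onset of a new syllable: /b/ → /bi/, /p/ → /pi/.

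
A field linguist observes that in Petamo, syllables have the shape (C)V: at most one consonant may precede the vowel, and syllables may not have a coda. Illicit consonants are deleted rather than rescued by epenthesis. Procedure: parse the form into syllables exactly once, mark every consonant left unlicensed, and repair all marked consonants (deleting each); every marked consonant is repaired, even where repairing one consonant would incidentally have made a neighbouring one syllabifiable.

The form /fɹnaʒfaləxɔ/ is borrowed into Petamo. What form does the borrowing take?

nafaləxɔ

Under (C)V, the unsyllabifiable consonants are /f/, /ɹ/, /ʒ/ (no codas are permitted; onsets are limited to one consonant).
Deleting the stranded consonants removes /f/, /ɹ/, /ʒ/.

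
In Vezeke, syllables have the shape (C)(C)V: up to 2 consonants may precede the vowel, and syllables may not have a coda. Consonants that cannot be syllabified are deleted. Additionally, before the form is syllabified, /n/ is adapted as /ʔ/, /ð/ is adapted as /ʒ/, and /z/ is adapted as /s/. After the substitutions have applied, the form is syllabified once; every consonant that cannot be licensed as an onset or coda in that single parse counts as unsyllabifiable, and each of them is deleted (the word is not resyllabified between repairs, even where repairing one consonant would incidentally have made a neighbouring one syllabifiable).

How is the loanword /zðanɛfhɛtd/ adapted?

sʒaʔɛfhɛ

Substitution: /z/ → /s/, /ð/ → /ʒ/, /n/ → /ʔ/, giving /sʒaʔɛfhɛtd/.
Under (C)(C)V, the unsyllabifiable consonants are /t/, /d/ (no codas are permitted; onsets may contain at most 2 consonants).
Deleting the stranded consonants removes /t/, /d/.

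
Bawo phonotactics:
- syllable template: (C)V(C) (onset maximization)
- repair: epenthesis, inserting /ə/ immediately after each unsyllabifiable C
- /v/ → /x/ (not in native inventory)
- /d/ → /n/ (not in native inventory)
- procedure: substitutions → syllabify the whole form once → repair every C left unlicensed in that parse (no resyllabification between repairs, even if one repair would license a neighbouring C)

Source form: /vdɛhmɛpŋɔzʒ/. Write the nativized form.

xənɛhmɛpŋɔzʒə

Substitution: /v/ → /x/, /d/ → /n/, giving /xnɛhmɛpŋɔzʒ/.
Syllabifying with onset maximization leaves /x/, /ʒ/ stranded (at most one coda consonant is licensed; onsets are limited to one consonant).
Inserting the epenthetic vowel yields /x/ → /xə/, /ʒ/ → /ʒə/.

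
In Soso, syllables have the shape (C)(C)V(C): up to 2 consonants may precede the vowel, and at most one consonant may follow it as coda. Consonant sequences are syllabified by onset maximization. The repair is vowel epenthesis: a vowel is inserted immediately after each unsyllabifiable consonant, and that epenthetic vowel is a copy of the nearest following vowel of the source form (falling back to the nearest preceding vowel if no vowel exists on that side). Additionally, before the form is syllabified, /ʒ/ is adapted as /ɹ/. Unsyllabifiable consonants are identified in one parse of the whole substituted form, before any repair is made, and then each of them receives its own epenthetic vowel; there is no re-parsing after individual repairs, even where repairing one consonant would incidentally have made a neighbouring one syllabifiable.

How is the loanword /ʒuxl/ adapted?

ɹuxlu

Substitution: /ʒ/ → /ɹ/, giving /ɹuxl/.
Syllabifying with onset maximization leaves /l/ stranded (at most one coda consonant is licensed; onsets may contain at most 2 consonants).
Inserting the epenthetic vowel yields /l/ → /lu/.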